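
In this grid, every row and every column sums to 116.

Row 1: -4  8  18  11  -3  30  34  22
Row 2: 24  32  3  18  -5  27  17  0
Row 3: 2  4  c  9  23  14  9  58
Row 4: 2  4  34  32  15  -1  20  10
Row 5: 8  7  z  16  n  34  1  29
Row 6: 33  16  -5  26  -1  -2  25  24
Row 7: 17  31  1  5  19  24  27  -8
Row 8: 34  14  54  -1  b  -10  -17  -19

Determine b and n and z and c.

Row 8: 34 + 14 + 54 − 1 − 10 − 17 − 19 = 55, so its missing entry is 116 − 55 = 61.
Column 5: -3 − 5 + 23 + 15 − 1 + 19 + 61 = 109, so its missing entry is 116 − 109 = 7.
Row 5: 8 + 7 + 16 + 7 + 34 + 1 + 29 = 102, so its missing entry is 116 − 102 = 14.
Row 3: 2 + 4 + 9 + 23 + 14 + 9 + 58 = 119, so its missing entry is 116 − 119 = -3.

b = 61, n = 7, z = 14, c = -3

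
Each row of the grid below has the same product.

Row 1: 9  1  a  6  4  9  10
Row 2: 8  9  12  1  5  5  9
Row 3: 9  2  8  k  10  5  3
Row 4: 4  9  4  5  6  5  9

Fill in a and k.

Rows 2 and 4 each multiply to 194400, so every row has product 194400.
Row 1: 9×1×6×4×9×10 = 19440, so the missing entry is 194400 ÷ 19440 = 10.
Row 3: 9×2×8×10×5×3 = 21600, so the missing entry is 194400 ÷ 21600 = 9.

a = 10, k = 9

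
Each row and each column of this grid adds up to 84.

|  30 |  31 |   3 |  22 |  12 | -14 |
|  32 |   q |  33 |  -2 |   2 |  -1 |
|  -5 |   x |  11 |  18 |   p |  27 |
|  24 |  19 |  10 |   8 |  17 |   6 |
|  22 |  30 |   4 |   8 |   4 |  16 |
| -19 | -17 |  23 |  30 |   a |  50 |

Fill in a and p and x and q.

a = 17, p = 32, x = 1, q = 20

Row 2: 32 + 33 − 2 + 2 − 1 = 64, so its missing entry is 84 − 64 = 20.
Row 6: -19 − 17 + 23 + 30 + 50 = 67, so its missing entry is 84 − 67 = 17.
Column 2: 31 + 20 + 19 + 30 − 17 = 83, so its missing entry is 84 − 83 = 1.
Row 3: -5 + 1 + 11 + 18 + 27 = 52, so its missing entry is 84 − 52 = 32.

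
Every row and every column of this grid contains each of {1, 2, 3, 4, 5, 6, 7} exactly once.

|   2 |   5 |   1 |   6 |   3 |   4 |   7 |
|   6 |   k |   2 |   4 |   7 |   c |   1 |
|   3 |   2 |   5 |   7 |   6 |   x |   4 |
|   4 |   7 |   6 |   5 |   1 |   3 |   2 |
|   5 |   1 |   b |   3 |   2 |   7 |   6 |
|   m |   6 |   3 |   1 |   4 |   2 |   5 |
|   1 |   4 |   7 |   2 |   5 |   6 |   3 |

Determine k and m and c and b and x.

k = 3, m = 7, c = 5, b = 4, x = 1

For row 2, column 2: column 2 already has {1, 2, 4, 5, 6, 7}; that leaves 3.
At (row 2, col 6): row 2 already has {1, 2, 3, 4, 6, 7}, so the value is 5.
For row 5, column 3: row 5 already has {1, 2, 3, 5, 6, 7}; that leaves 4.
For row 6, column 1: row 6 already has {1, 2, 3, 4, 5, 6}; that leaves 7.
Cell (3,6): row 3 already has {2, 3, 4, 5, 6, 7} → 1.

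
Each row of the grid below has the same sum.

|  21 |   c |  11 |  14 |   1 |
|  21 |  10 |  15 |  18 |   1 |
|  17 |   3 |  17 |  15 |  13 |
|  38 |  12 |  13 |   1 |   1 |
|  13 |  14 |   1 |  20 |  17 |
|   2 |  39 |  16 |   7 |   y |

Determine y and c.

Rows 3 and 5 both add up to 65, so every row sums to 65.
Row 6: 2 + 39 + 16 + 7 = 64, so the missing entry is 65 − 64 = 1.
Row 1: 21 + 11 + 14 + 1 = 47, so the missing entry is 65 − 47 = 18.

y = 1, c = 18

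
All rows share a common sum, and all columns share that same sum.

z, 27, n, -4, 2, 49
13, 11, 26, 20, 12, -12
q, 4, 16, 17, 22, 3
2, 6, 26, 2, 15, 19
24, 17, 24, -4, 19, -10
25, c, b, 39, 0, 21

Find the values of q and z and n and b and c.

q = 8, z = -2, n = -2, b = -20, c = 5

Rows 2 and 4 both sum to 70, so that's the common total.
Row 3: 4 + 16 + 17 + 22 + 3 = 62, so its missing entry is 70 − 62 = 8.
Column 1: 13 + 8 + 2 + 24 + 25 = 72, so its missing entry is 70 − 72 = -2.
Column 2: 27 + 11 + 4 + 6 + 17 = 65, so its missing entry is 70 − 65 = 5.
Row 1: -2 + 27 − 4 + 2 + 49 = 72, so its missing entry is 70 − 72 = -2.
Row 6: 25 + 5 + 39 + 0 + 21 = 90, so its missing entry is 70 − 90 = -20.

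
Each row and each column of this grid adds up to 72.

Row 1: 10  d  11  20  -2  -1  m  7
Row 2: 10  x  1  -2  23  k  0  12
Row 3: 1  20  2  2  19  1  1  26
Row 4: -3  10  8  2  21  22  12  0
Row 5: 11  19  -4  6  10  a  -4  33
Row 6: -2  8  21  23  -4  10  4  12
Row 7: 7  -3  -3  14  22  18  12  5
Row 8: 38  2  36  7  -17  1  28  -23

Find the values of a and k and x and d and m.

Column 7: 0 + 1 + 12 − 4 + 4 + 12 + 28 = 53, so its missing entry is 72 − 53 = 19.
Row 1: 10 + 11 + 20 − 2 − 1 + 19 + 7 = 64, so its missing entry is 72 − 64 = 8.
Column 2: 8 + 20 + 10 + 19 + 8 − 3 + 2 = 64, so its missing entry is 72 − 64 = 8.
Row 2: 10 + 8 + 1 − 2 + 23 + 0 + 12 = 52, so its missing entry is 72 − 52 = 20.
Row 5: 11 + 19 − 4 + 6 + 10 − 4 + 33 = 71, so its missing entry is 72 − 71 = 1.

a = 1, k = 20, x = 8, d = 8, m = 19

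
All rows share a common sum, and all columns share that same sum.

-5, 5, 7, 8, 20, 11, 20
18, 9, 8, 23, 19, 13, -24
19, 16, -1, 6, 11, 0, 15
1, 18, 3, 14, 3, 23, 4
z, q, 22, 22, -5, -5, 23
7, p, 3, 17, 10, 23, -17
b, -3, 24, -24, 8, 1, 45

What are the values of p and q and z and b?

p = 23, q = -2, z = 11, b = 15

Rows 1 and 2 both sum to 66, so that's the common total.
Row 6 has 7 + 3 + 17 + 10 + 23 − 17 = 43; the blank must be 66 − 43 = 23.
Column 2 has 5 + 9 + 16 + 18 + 23 − 3 = 68; the blank must be 66 − 68 = -2.
Row 5 has -2 + 22 + 22 − 5 − 5 + 23 = 55; the blank must be 66 − 55 = 11.
Row 7 has -3 + 24 − 24 + 8 + 1 + 45 = 51; the blank must be 66 − 51 = 15.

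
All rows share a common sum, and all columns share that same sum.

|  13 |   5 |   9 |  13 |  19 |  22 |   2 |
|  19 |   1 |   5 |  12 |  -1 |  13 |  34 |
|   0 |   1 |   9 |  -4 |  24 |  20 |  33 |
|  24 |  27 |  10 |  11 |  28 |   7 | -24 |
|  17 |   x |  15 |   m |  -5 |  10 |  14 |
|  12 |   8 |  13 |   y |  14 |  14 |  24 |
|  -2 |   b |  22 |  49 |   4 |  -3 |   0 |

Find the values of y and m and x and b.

y = -2, m = 4, x = 28, b = 13

Rows 1 and 2 both sum to 83, so that's the common total.
Row 6: 12 + 8 + 13 + 14 + 14 + 24 = 85, so its missing entry is 83 − 85 = -2.
Row 7: -2 + 22 + 49 + 4 − 3 + 0 = 70, so its missing entry is 83 − 70 = 13.
Column 2: 5 + 1 + 1 + 27 + 8 + 13 = 55, so its missing entry is 83 − 55 = 28.
Row 5: 17 + 28 + 15 − 5 + 10 + 14 = 79, so its missing entry is 83 − 79 = 4.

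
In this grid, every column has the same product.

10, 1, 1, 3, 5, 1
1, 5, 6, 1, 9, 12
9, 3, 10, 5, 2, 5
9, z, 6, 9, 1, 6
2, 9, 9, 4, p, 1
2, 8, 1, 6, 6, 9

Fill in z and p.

z = 3, p = 6

Columns 3 and 4 each multiply to 3240, so every column has product 3240.
Column 2: 1×5×3×9×8 = 1080, so the missing entry is 3240 ÷ 1080 = 3.
Column 5: 5×9×2×1×6 = 540, so the missing entry is 3240 ÷ 540 = 6.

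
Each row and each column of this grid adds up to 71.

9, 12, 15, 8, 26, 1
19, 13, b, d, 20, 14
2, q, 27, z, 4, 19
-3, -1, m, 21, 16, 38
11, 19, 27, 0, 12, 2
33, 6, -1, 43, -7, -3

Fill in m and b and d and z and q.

Column 2: 12 + 13 − 1 + 19 + 6 = 49, so its missing entry is 71 − 49 = 22.
Row 3: 2 + 22 + 27 + 4 + 19 = 74, so its missing entry is 71 − 74 = -3.
Row 4: -3 − 1 + 21 + 16 + 38 = 71, so its missing entry is 71 − 71 = 0.
Column 3: 15 + 27 + 0 + 27 − 1 = 68, so its missing entry is 71 − 68 = 3.
Row 2: 19 + 13 + 3 + 20 + 14 = 69, so its missing entry is 71 − 69 = 2.

m = 0, b = 3, d = 2, z = -3, q = 22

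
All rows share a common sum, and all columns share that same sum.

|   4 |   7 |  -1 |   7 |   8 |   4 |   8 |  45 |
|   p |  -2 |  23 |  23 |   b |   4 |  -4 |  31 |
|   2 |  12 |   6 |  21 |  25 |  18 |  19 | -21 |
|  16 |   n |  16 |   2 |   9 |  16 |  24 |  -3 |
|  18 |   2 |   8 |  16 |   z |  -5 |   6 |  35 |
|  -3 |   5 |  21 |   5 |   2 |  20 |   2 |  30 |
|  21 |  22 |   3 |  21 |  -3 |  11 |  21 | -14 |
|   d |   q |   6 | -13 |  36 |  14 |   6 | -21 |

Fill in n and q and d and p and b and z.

Rows 1 and 3 both sum to 82, so that's the common total.
Row 5 has 18 + 2 + 8 + 16 − 5 + 6 + 35 = 80; the blank must be 82 − 80 = 2.
Row 4 has 16 + 16 + 2 + 9 + 16 + 24 − 3 = 80; the blank must be 82 − 80 = 2.
Column 2 has 7 − 2 + 12 + 2 + 2 + 5 + 22 = 48; the blank must be 82 − 48 = 34.
Row 8 has 34 + 6 − 13 + 36 + 14 + 6 − 21 = 62; the blank must be 82 − 62 = 20.
Column 5 has 8 + 25 + 9 + 2 + 2 − 3 + 36 = 79; the blank must be 82 − 79 = 3.
Row 2 has -2 + 23 + 23 + 3 + 4 − 4 + 31 = 78; the blank must be 82 − 78 = 4.

n = 2, q = 34, d = 20, p = 4, b = 3, z = 2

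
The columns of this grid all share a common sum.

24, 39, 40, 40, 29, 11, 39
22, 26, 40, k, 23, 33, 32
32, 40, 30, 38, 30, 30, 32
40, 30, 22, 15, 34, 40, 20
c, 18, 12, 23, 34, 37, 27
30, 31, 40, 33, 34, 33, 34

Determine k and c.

Columns 5 and 7 both add up to 184, so every column sums to 184.
Column 4: 40 + 38 + 15 + 23 + 33 = 149, so the missing entry is 184 − 149 = 35.
Column 1: 24 + 22 + 32 + 40 + 30 = 148, so the missing entry is 184 − 148 = 36.

k = 35, c = 36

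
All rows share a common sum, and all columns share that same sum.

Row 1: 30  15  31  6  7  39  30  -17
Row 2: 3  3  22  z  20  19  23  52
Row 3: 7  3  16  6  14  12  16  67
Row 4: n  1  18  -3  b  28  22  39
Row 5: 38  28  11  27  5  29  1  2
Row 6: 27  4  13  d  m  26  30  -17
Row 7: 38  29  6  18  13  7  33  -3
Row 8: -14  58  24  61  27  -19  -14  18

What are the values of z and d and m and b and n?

z = -1, d = 27, m = 31, b = 24, n = 12

Rows 1 and 3 both sum to 141, so that's the common total.
Column 1 has 30 + 3 + 7 + 38 + 27 + 38 − 14 = 129; the blank must be 141 − 129 = 12.
Row 4 has 12 + 1 + 18 − 3 + 28 + 22 + 39 = 117; the blank must be 141 − 117 = 24.
Column 5 has 7 + 20 + 14 + 24 + 5 + 13 + 27 = 110; the blank must be 141 − 110 = 31.
Row 6 has 27 + 4 + 13 + 31 + 26 + 30 − 17 = 114; the blank must be 141 − 114 = 27.
Row 2 has 3 + 3 + 22 + 20 + 19 + 23 + 52 = 142; the blank must be 141 − 142 = -1.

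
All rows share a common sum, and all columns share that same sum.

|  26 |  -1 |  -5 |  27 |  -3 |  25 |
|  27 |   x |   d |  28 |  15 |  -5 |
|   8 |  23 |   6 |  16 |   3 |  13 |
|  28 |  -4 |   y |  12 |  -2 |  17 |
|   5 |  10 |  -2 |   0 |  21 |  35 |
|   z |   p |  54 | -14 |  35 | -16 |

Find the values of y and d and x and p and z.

Rows 1 and 3 both sum to 69, so that's the common total.
The known cells in column 1 total 94, leaving 69 − 94 = -25 for the blank.
The known cells in row 6 total 34, leaving 69 − 34 = 35 for the blank.
The known cells in column 2 total 63, leaving 69 − 63 = 6 for the blank.
The known cells in row 2 total 71, leaving 69 − 71 = -2 for the blank.
The known cells in row 4 total 51, leaving 69 − 51 = 18 for the blank.

y = 18, d = -2, x = 6, p = 35, z = -25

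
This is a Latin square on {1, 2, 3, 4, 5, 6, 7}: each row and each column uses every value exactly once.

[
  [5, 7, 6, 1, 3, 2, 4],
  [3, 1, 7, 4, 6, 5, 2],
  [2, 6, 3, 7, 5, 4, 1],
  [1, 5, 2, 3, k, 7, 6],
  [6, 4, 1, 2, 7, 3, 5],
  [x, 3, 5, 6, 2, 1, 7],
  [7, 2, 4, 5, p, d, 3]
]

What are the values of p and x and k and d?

Cell (4,5): row 4 already has {1, 2, 3, 5, 6, 7} → 4.
At (row 6, col 1): row 6 already has {1, 2, 3, 5, 6, 7}, so the value is 4.
For row 7, column 5: column 5 already has {2, 3, 4, 5, 6, 7}; that leaves 1.
Cell (7,6): row 7 already has {1, 2, 3, 4, 5, 7} → 6.

p = 1, x = 4, k = 4, d = 6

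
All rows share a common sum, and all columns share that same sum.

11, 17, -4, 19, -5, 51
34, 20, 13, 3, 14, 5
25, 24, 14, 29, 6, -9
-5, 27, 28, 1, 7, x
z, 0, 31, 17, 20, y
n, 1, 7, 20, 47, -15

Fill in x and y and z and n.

x = 31, y = 26, z = -5, n = 29

Rows 1 and 2 both sum to 89, so that's the common total.
Row 6 has 1 + 7 + 20 + 47 − 15 = 60; the blank must be 89 − 60 = 29.
Column 1 has 11 + 34 + 25 − 5 + 29 = 94; the blank must be 89 − 94 = -5.
Row 5 has -5 + 0 + 31 + 17 + 20 = 63; the blank must be 89 − 63 = 26.
Row 4 has -5 + 27 + 28 + 1 + 7 = 58; the blank must be 89 − 58 = 31.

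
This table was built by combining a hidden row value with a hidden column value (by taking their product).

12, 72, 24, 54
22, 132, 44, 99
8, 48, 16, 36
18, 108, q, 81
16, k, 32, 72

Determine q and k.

q = 36, k = 96

Each row is a constant multiple of every other row — this is a multiplication table with the headers hidden.
Row 4 is 81/54 = 3/2 times row 1, so its entry in column 3 is 24 × 3/2 = 36.
Row 5 is 72/54 = 4/3 times row 1, so its entry in column 2 is 72 × 4/3 = 96.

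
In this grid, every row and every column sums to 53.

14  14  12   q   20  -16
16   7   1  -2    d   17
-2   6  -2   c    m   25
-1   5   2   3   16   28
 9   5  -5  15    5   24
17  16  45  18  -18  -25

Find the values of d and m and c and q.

d = 14, m = 16, c = 10, q = 9

The known cells in row 1 total 44, leaving 53 − 44 = 9 for the blank.
The known cells in column 4 total 43, leaving 53 − 43 = 10 for the blank.
The known cells in row 3 total 37, leaving 53 − 37 = 16 for the blank.
The known cells in row 2 total 39, leaving 53 − 39 = 14 for the blank.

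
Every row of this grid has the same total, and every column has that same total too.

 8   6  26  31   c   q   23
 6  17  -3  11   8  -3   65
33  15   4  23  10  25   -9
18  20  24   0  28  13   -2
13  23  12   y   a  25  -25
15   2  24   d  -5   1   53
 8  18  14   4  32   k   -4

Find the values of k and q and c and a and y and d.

Rows 2 and 3 both sum to 101, so that's the common total.
Row 7: 8 + 18 + 14 + 4 + 32 − 4 = 72, so its missing entry is 101 − 72 = 29.
Column 6: -3 + 25 + 13 + 25 + 1 + 29 = 90, so its missing entry is 101 − 90 = 11.
Row 1: 8 + 6 + 26 + 31 + 11 + 23 = 105, so its missing entry is 101 − 105 = -4.
Column 5: -4 + 8 + 10 + 28 − 5 + 32 = 69, so its missing entry is 101 − 69 = 32.
Row 5: 13 + 23 + 12 + 32 + 25 − 25 = 80, so its missing entry is 101 − 80 = 21.
Row 6: 15 + 2 + 24 − 5 + 1 + 53 = 90, so its missing entry is 101 − 90 = 11.

k = 29, q = 11, c = -4, a = 32, y = 21, d = 11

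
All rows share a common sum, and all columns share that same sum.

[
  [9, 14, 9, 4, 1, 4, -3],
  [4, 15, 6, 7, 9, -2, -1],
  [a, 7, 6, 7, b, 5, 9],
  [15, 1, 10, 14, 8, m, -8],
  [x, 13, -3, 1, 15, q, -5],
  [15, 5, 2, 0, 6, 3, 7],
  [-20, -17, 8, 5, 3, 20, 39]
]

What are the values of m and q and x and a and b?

Rows 1 and 2 both sum to 38, so that's the common total.
Column 5: 1 + 9 + 8 + 15 + 6 + 3 = 42, so its missing entry is 38 − 42 = -4.
Row 3: 7 + 6 + 7 − 4 + 5 + 9 = 30, so its missing entry is 38 − 30 = 8.
Column 1: 9 + 4 + 8 + 15 + 15 − 20 = 31, so its missing entry is 38 − 31 = 7.
Row 5: 7 + 13 − 3 + 1 + 15 − 5 = 28, so its missing entry is 38 − 28 = 10.
Row 4: 15 + 1 + 10 + 14 + 8 − 8 = 40, so its missing entry is 38 − 40 = -2.

m = -2, q = 10, x = 7, a = 8, b = -4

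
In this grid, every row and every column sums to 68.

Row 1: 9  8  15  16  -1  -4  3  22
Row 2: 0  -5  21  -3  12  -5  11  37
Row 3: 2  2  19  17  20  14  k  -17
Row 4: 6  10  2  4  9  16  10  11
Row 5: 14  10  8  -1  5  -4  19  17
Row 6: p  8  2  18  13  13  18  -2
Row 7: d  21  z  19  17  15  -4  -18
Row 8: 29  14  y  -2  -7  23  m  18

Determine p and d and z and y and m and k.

p = -2, d = 10, z = 8, y = -7, m = 0, k = 11

The known cells in row 6 total 70, leaving 68 − 70 = -2 for the blank.
The known cells in row 3 total 57, leaving 68 − 57 = 11 for the blank.
The known cells in column 7 total 68, leaving 68 − 68 = 0 for the blank.
The known cells in row 8 total 75, leaving 68 − 75 = -7 for the blank.
The known cells in column 3 total 60, leaving 68 − 60 = 8 for the blank.
The known cells in row 7 total 58, leaving 68 − 58 = 10 for the blank.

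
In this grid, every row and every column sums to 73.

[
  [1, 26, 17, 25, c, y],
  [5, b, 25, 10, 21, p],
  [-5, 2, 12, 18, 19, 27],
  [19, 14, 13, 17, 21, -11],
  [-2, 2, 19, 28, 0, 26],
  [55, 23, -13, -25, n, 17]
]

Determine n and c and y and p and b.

Column 2 has 26 + 2 + 14 + 2 + 23 = 67; the blank must be 73 − 67 = 6.
Row 2 has 5 + 6 + 25 + 10 + 21 = 67; the blank must be 73 − 67 = 6.
Row 6 has 55 + 23 − 13 − 25 + 17 = 57; the blank must be 73 − 57 = 16.
Column 5 has 21 + 19 + 21 + 0 + 16 = 77; the blank must be 73 − 77 = -4.
Row 1 has 1 + 26 + 17 + 25 − 4 = 65; the blank must be 73 − 65 = 8.

n = 16, c = -4, y = 8, p = 6, b = 6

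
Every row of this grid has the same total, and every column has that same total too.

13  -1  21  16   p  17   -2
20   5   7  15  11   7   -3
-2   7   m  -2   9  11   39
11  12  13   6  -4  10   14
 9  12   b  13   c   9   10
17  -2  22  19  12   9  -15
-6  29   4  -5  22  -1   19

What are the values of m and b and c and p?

m = 0, b = -5, c = 14, p = -2

Rows 2 and 4 both sum to 62, so that's the common total.
Row 1: 13 − 1 + 21 + 16 + 17 − 2 = 64, so its missing entry is 62 − 64 = -2.
Column 5: -2 + 11 + 9 − 4 + 12 + 22 = 48, so its missing entry is 62 − 48 = 14.
Row 5: 9 + 12 + 13 + 14 + 9 + 10 = 67, so its missing entry is 62 − 67 = -5.
Row 3: -2 + 7 − 2 + 9 + 11 + 39 = 62, so its missing entry is 62 − 62 = 0.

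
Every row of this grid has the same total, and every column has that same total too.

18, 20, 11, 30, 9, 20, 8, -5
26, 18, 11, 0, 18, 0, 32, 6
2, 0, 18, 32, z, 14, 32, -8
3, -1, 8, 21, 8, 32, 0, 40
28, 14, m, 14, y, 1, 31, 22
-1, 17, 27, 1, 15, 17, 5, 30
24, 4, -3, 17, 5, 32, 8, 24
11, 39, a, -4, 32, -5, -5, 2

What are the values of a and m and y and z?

Rows 1 and 2 both sum to 111, so that's the common total.
Row 3: 2 + 0 + 18 + 32 + 14 + 32 − 8 = 90, so its missing entry is 111 − 90 = 21.
Column 5: 9 + 18 + 21 + 8 + 15 + 5 + 32 = 108, so its missing entry is 111 − 108 = 3.
Row 5: 28 + 14 + 14 + 3 + 1 + 31 + 22 = 113, so its missing entry is 111 − 113 = -2.
Row 8: 11 + 39 − 4 + 32 − 5 − 5 + 2 = 70, so its missing entry is 111 − 70 = 41.

a = 41, m = -2, y = 3, z = 21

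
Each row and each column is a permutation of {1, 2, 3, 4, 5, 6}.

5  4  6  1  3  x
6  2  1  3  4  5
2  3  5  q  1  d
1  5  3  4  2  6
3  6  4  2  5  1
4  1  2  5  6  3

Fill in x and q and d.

x = 2, q = 6, d = 4

Cell (3,4): column 4 already has {1, 2, 3, 4, 5} → 6.
At (row 3, col 6): row 3 already has {1, 2, 3, 5, 6}, so the value is 4.
For row 1, column 6: row 1 already has {1, 3, 4, 5, 6}; that leaves 2.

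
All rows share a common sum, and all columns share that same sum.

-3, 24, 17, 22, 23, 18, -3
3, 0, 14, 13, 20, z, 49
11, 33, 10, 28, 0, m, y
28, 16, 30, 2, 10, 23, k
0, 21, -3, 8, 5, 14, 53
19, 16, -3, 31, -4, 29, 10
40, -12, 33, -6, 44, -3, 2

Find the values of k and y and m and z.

Rows 1 and 5 both sum to 98, so that's the common total.
Row 2: 3 + 0 + 14 + 13 + 20 + 49 = 99, so its missing entry is 98 − 99 = -1.
Column 6: 18 − 1 + 23 + 14 + 29 − 3 = 80, so its missing entry is 98 − 80 = 18.
Row 3: 11 + 33 + 10 + 28 + 0 + 18 = 100, so its missing entry is 98 − 100 = -2.
Row 4: 28 + 16 + 30 + 2 + 10 + 23 = 109, so its missing entry is 98 − 109 = -11.

k = -11, y = -2, m = 18, z = -1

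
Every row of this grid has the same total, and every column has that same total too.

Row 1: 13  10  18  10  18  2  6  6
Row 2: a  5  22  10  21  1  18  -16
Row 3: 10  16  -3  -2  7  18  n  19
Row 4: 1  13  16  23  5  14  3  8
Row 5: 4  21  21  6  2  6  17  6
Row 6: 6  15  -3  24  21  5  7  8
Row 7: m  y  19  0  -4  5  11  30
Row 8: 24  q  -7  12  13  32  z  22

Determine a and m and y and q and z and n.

Rows 1 and 4 both sum to 83, so that's the common total.
Row 3: 10 + 16 − 3 − 2 + 7 + 18 + 19 = 65, so its missing entry is 83 − 65 = 18.
Column 7: 6 + 18 + 18 + 3 + 17 + 7 + 11 = 80, so its missing entry is 83 − 80 = 3.
Row 8: 24 − 7 + 12 + 13 + 32 + 3 + 22 = 99, so its missing entry is 83 − 99 = -16.
Column 2: 10 + 5 + 16 + 13 + 21 + 15 − 16 = 64, so its missing entry is 83 − 64 = 19.
Row 7: 19 + 19 + 0 − 4 + 5 + 11 + 30 = 80, so its missing entry is 83 − 80 = 3.
Row 2: 5 + 22 + 10 + 21 + 1 + 18 − 16 = 61, so its missing entry is 83 − 61 = 22.

a = 22, m = 3, y = 19, q = -16, z = 3, n = 18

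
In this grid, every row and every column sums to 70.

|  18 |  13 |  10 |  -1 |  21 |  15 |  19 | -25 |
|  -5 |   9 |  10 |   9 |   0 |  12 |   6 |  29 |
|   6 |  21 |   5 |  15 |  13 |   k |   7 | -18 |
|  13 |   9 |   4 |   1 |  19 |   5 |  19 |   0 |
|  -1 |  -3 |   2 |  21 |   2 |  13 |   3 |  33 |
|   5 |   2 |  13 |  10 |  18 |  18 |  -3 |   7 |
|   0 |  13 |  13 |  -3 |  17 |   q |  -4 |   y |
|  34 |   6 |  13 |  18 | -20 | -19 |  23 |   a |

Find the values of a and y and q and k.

a = 15, y = 29, q = 5, k = 21

Row 3: 6 + 21 + 5 + 15 + 13 + 7 − 18 = 49, so its missing entry is 70 − 49 = 21.
Row 8: 34 + 6 + 13 + 18 − 20 − 19 + 23 = 55, so its missing entry is 70 − 55 = 15.
Column 8: -25 + 29 − 18 + 0 + 33 + 7 + 15 = 41, so its missing entry is 70 − 41 = 29.
Row 7: 0 + 13 + 13 − 3 + 17 − 4 + 29 = 65, so its missing entry is 70 − 65 = 5.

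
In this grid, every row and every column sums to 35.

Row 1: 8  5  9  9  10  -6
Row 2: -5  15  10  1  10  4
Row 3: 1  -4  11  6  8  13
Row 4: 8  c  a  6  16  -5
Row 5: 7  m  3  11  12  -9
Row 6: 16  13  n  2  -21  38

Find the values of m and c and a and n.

m = 11, c = -5, a = 15, n = -13

The known cells in row 5 total 24, leaving 35 − 24 = 11 for the blank.
The known cells in column 2 total 40, leaving 35 − 40 = -5 for the blank.
The known cells in row 4 total 20, leaving 35 − 20 = 15 for the blank.
The known cells in row 6 total 48, leaving 35 − 48 = -13 for the blank.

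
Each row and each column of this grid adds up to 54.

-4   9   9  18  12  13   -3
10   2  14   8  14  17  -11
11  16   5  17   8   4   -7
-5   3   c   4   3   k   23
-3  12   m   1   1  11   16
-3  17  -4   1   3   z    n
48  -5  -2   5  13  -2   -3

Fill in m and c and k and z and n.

m = 16, c = 16, k = 10, z = 1, n = 39

The known cells in row 5 total 38, leaving 54 − 38 = 16 for the blank.
The known cells in column 7 total 15, leaving 54 − 15 = 39 for the blank.
The known cells in row 6 total 53, leaving 54 − 53 = 1 for the blank.
The known cells in column 3 total 38, leaving 54 − 38 = 16 for the blank.
The known cells in row 4 total 44, leaving 54 − 44 = 10 for the blank.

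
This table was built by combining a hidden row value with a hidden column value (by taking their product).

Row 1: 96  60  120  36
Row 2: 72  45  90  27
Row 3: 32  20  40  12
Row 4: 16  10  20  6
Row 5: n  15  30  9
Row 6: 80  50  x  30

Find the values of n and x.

Each row is a constant multiple of every other row — this is a multiplication table with the headers hidden.
Row 5 is 9/36 = 1/4 times row 1, so its entry in column 1 is 96 × 1/4 = 24.
Row 6 is 30/36 = 5/6 times row 1, so its entry in column 3 is 120 × 5/6 = 100.

n = 24, x = 100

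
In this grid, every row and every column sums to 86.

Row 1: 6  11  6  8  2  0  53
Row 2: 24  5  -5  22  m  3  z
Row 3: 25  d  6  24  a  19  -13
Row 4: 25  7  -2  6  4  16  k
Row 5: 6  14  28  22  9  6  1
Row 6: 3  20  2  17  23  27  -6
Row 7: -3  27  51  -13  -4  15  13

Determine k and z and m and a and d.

k = 30, z = 8, m = 29, a = 23, d = 2

Column 2: 11 + 5 + 7 + 14 + 20 + 27 = 84, so its missing entry is 86 − 84 = 2.
Row 3: 25 + 2 + 6 + 24 + 19 − 13 = 63, so its missing entry is 86 − 63 = 23.
Column 5: 2 + 23 + 4 + 9 + 23 − 4 = 57, so its missing entry is 86 − 57 = 29.
Row 4: 25 + 7 − 2 + 6 + 4 + 16 = 56, so its missing entry is 86 − 56 = 30.
Row 2: 24 + 5 − 5 + 22 + 29 + 3 = 78, so its missing entry is 86 − 78 = 8.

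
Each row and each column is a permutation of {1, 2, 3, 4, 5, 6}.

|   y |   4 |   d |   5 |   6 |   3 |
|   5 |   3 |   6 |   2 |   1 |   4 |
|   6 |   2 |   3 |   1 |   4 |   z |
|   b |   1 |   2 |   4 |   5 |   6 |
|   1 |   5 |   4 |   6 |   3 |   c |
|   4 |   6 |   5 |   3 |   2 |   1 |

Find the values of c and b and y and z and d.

c = 2, b = 3, y = 2, z = 5, d = 1

At (row 4, col 1): row 4 already has {1, 2, 4, 5, 6}, so the value is 3.
Cell (1,1): column 1 already has {1, 3, 4, 5, 6} → 2.
Cell (1,3): row 1 already has {2, 3, 4, 5, 6} → 1.
Cell (5,6): row 5 already has {1, 3, 4, 5, 6} → 2.
Cell (3,6): row 3 already has {1, 2, 3, 4, 6} → 5.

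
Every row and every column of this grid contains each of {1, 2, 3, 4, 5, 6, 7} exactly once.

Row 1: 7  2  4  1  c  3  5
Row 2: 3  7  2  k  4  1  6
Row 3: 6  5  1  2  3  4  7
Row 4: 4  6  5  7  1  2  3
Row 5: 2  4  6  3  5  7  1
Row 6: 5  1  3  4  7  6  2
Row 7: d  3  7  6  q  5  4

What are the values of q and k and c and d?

q = 2, k = 5, c = 6, d = 1

Cell (2,4): row 2 already has {1, 2, 3, 4, 6, 7} → 5.
Cell (1,5): row 1 already has {1, 2, 3, 4, 5, 7} → 6.
At (row 7, col 5): column 5 already has {1, 3, 4, 5, 6, 7}, so the value is 2.
Cell (7,1): row 7 already has {2, 3, 4, 5, 6, 7} → 1.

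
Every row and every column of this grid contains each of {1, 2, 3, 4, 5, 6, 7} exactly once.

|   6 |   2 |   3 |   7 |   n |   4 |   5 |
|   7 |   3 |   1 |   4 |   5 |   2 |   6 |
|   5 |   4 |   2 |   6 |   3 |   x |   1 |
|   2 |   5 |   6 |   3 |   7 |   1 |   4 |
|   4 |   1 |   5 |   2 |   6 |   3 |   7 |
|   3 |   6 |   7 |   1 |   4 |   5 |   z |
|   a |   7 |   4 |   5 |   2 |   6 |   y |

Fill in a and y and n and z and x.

Cell (1,5): row 1 already has {2, 3, 4, 5, 6, 7} → 1.
For row 6, column 7: row 6 already has {1, 3, 4, 5, 6, 7}; that leaves 2.
Cell (7,1): column 1 already has {2, 3, 4, 5, 6, 7} → 1.
At (row 7, col 7): row 7 already has {1, 2, 4, 5, 6, 7}, so the value is 3.
Cell (3,6): row 3 already has {1, 2, 3, 4, 5, 6} → 7.

a = 1, y = 3, n = 1, z = 2, x = 7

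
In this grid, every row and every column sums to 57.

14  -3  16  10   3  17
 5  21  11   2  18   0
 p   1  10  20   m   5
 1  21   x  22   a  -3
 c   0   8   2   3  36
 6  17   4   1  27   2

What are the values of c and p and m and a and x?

c = 8, p = 23, m = -2, a = 8, x = 8

Row 5 has 0 + 8 + 2 + 3 + 36 = 49; the blank must be 57 − 49 = 8.
Column 1 has 14 + 5 + 1 + 8 + 6 = 34; the blank must be 57 − 34 = 23.
Row 3 has 23 + 1 + 10 + 20 + 5 = 59; the blank must be 57 − 59 = -2.
Column 5 has 3 + 18 − 2 + 3 + 27 = 49; the blank must be 57 − 49 = 8.
Row 4 has 1 + 21 + 22 + 8 − 3 = 49; the blank must be 57 − 49 = 8.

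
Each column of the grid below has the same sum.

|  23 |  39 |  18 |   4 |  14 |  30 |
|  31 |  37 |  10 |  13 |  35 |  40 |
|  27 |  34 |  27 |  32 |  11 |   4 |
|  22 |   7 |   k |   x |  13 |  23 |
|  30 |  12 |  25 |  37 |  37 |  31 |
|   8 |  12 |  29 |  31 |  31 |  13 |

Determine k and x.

k = 32, x = 24

The complete columns each total 141.
Column 3 is missing 141 − 109 = 32 (since 18 + 10 + 27 + 25 + 29 = 109).
Column 4 is missing 141 − 117 = 24 (since 4 + 13 + 32 + 37 + 31 = 117).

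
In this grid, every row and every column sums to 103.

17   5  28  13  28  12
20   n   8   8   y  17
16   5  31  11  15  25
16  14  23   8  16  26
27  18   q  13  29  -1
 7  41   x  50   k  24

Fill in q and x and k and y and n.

The known cells in column 2 total 83, leaving 103 − 83 = 20 for the blank.
The known cells in row 2 total 73, leaving 103 − 73 = 30 for the blank.
The known cells in column 5 total 118, leaving 103 − 118 = -15 for the blank.
The known cells in row 5 total 86, leaving 103 − 86 = 17 for the blank.
The known cells in row 6 total 107, leaving 103 − 107 = -4 for the blank.

q = 17, x = -4, k = -15, y = 30, n = 20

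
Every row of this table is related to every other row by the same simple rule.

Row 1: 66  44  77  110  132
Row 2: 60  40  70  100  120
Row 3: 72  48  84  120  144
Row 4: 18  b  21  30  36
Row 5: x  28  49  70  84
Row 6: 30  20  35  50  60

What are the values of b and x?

Each row is a constant multiple of every other row — this is a multiplication table with the headers hidden.
Row 4 is 36/132 = 3/11 times row 1, so its entry in column 2 is 44 × 3/11 = 12.
Row 5 is 84/132 = 7/11 times row 1, so its entry in column 1 is 66 × 7/11 = 42.

b = 12, x = 42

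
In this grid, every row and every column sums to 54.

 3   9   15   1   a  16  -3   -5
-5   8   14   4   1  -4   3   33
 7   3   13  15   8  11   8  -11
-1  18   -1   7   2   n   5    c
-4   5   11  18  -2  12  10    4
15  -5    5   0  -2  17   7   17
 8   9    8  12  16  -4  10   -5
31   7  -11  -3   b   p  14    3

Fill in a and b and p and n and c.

a = 18, b = 13, p = 0, n = 6, c = 18

The known cells in row 1 total 36, leaving 54 − 36 = 18 for the blank.
The known cells in column 5 total 41, leaving 54 − 41 = 13 for the blank.
The known cells in column 8 total 36, leaving 54 − 36 = 18 for the blank.
The known cells in row 8 total 54, leaving 54 − 54 = 0 for the blank.
The known cells in row 4 total 48, leaving 54 − 48 = 6 for the blank.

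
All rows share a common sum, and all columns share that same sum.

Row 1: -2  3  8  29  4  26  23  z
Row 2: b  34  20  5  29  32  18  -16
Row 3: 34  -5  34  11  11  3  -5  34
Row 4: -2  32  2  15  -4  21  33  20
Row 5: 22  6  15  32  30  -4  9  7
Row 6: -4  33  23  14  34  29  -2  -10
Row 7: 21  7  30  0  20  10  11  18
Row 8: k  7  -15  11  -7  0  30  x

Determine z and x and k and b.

z = 26, x = 38, k = 53, b = -5

Rows 3 and 4 both sum to 117, so that's the common total.
Row 2: 34 + 20 + 5 + 29 + 32 + 18 − 16 = 122, so its missing entry is 117 − 122 = -5.
Row 1: -2 + 3 + 8 + 29 + 4 + 26 + 23 = 91, so its missing entry is 117 − 91 = 26.
Column 1: -2 − 5 + 34 − 2 + 22 − 4 + 21 = 64, so its missing entry is 117 − 64 = 53.
Row 8: 53 + 7 − 15 + 11 − 7 + 0 + 30 = 79, so its missing entry is 117 − 79 = 38.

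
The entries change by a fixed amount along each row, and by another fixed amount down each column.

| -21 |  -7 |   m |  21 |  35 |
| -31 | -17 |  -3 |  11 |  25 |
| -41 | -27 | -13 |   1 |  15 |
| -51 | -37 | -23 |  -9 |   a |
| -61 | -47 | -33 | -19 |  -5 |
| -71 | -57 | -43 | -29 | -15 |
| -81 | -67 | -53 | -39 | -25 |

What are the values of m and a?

Along each row the entries change by 14 per step; down each column they change by -10.
Row 1: from -21 at column 1, stepping by 14 to column 3 gives 7.
Row 4: from -51 at column 1, stepping by 14 to column 5 gives 5.

m = 7, a = 5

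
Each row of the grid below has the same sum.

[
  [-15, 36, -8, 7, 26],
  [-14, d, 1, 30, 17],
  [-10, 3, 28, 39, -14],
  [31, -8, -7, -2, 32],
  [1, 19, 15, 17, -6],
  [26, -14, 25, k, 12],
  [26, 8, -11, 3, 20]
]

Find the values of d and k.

d = 12, k = -3

Row 3 sums to 46 and so does row 7; that's the common total.
In row 2 the known cells total 34, leaving 46 − 34 = 12.
In row 6 the known cells total 49, leaving 46 − 49 = -3.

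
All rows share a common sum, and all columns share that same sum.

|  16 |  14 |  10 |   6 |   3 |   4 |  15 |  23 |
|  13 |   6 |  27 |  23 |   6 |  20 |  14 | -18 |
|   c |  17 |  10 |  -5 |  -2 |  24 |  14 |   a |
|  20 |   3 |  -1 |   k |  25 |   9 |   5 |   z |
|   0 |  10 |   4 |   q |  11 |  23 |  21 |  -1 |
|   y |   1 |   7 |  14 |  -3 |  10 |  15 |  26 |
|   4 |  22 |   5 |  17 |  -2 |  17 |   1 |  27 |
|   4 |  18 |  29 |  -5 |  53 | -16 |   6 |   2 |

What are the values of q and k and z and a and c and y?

q = 23, k = 18, z = 12, a = 20, c = 13, y = 21

Rows 1 and 2 both sum to 91, so that's the common total.
The known cells in row 5 total 68, leaving 91 − 68 = 23 for the blank.
The known cells in column 4 total 73, leaving 91 − 73 = 18 for the blank.
The known cells in row 4 total 79, leaving 91 − 79 = 12 for the blank.
The known cells in column 8 total 71, leaving 91 − 71 = 20 for the blank.
The known cells in row 3 total 78, leaving 91 − 78 = 13 for the blank.
The known cells in row 6 total 70, leaving 91 − 70 = 21 for the blank.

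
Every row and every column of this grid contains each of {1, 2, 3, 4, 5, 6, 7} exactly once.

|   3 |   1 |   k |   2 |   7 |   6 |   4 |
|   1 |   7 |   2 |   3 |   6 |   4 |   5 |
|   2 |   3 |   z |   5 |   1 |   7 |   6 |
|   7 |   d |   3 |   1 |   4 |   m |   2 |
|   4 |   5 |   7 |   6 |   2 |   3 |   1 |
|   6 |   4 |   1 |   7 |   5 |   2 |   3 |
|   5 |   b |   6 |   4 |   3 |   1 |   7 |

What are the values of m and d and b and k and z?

m = 5, d = 6, b = 2, k = 5, z = 4

For row 7, column 2: row 7 already has {1, 3, 4, 5, 6, 7}; that leaves 2.
Cell (4,2): column 2 already has {1, 2, 3, 4, 5, 7} → 6.
At (row 1, col 3): row 1 already has {1, 2, 3, 4, 6, 7}, so the value is 5.
Cell (3,3): row 3 already has {1, 2, 3, 5, 6, 7} → 4.
At (row 4, col 6): row 4 already has {1, 2, 3, 4, 6, 7}, so the value is 5.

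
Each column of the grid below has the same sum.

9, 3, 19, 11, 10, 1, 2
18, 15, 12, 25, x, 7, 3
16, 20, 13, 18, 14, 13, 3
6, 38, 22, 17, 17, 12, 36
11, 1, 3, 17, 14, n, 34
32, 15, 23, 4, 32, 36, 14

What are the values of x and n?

x = 5, n = 23

Columns 1 and 7 both add up to 92, so every column sums to 92.
Column 5: 10 + 14 + 17 + 14 + 32 = 87, so the missing entry is 92 − 87 = 5.
Column 6: 1 + 7 + 13 + 12 + 36 = 69, so the missing entry is 92 − 69 = 23.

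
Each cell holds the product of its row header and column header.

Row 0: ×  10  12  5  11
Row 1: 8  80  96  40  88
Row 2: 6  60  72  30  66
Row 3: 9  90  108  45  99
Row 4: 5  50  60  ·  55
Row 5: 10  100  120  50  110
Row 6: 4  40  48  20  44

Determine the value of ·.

25

5 × 5 = 25.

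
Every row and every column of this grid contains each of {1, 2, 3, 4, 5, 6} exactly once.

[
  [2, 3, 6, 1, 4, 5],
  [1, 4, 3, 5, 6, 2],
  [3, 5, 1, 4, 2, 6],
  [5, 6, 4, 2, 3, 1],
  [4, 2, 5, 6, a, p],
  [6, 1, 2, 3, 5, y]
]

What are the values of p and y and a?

Cell (5,5): column 5 already has {2, 3, 4, 5, 6} → 1.
Cell (5,6): row 5 already has {1, 2, 4, 5, 6} → 3.
For row 6, column 6: row 6 already has {1, 2, 3, 5, 6}; that leaves 4.

p = 3, y = 4, a = 1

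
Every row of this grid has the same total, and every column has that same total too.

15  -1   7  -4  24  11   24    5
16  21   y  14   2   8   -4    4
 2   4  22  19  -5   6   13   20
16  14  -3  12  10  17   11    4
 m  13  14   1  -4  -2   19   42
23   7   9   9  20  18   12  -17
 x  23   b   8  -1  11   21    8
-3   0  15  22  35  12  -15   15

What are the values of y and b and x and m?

Rows 1 and 3 both sum to 81, so that's the common total.
The known cells in row 5 total 83, leaving 81 − 83 = -2 for the blank.
The known cells in row 2 total 61, leaving 81 − 61 = 20 for the blank.
The known cells in column 3 total 84, leaving 81 − 84 = -3 for the blank.
The known cells in row 7 total 67, leaving 81 − 67 = 14 for the blank.

y = 20, b = -3, x = 14, m = -2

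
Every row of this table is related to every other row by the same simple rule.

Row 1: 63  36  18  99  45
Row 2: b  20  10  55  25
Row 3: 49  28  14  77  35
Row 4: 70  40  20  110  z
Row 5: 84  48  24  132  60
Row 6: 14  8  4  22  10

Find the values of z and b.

z = 50, b = 35

Each row is a constant multiple of every other row — this is a multiplication table with the headers hidden.
Row 4 is 40/36 = 10/9 times row 1, so its entry in column 5 is 45 × 10/9 = 50.
Row 2 is 20/36 = 5/9 times row 1, so its entry in column 1 is 63 × 5/9 = 35.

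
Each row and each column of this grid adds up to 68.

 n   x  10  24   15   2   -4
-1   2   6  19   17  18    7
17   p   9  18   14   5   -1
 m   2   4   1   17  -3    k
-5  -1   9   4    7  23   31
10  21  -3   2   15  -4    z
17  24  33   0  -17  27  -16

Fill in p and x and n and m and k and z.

p = 6, x = 14, n = 7, m = 23, k = 24, z = 27

The known cells in row 3 total 62, leaving 68 − 62 = 6 for the blank.
The known cells in column 2 total 54, leaving 68 − 54 = 14 for the blank.
The known cells in row 1 total 61, leaving 68 − 61 = 7 for the blank.
The known cells in column 1 total 45, leaving 68 − 45 = 23 for the blank.
The known cells in row 6 total 41, leaving 68 − 41 = 27 for the blank.
The known cells in row 4 total 44, leaving 68 − 44 = 24 for the blank.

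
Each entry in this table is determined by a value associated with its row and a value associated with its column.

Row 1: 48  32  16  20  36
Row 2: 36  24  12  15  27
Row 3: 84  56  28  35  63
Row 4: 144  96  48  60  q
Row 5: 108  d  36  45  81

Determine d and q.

d = 72, q = 108

Each row is a constant multiple of every other row — this is a multiplication table with the headers hidden.
Row 5 is 45/20 = 9/4 times row 1, so its entry in column 2 is 32 × 9/4 = 72.
Row 4 is 60/20 = 3/1 times row 1, so its entry in column 5 is 36 × 3/1 = 108.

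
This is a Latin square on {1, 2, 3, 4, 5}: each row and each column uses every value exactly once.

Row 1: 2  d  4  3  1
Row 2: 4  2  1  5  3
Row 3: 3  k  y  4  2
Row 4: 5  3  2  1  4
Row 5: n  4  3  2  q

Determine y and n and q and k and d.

Cell (5,5): column 5 already has {1, 2, 3, 4} → 5.
Cell (1,2): row 1 already has {1, 2, 3, 4} → 5.
Cell (5,1): row 5 already has {2, 3, 4, 5} → 1.
Cell (3,2): column 2 already has {2, 3, 4, 5} → 1.
For row 3, column 3: row 3 already has {1, 2, 3, 4}; that leaves 5.

y = 5, n = 1, q = 5, k = 1, d = 5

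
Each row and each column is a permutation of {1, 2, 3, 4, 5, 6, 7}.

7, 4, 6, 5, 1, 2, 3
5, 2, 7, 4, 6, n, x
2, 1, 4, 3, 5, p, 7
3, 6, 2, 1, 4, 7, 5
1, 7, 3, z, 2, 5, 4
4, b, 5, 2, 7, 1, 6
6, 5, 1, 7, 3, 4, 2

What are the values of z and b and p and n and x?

At (row 5, col 4): row 5 already has {1, 2, 3, 4, 5, 7}, so the value is 6.
Cell (6,2): row 6 already has {1, 2, 4, 5, 6, 7} → 3.
At (row 2, col 7): column 7 already has {2, 3, 4, 5, 6, 7}, so the value is 1.
For row 2, column 6: row 2 already has {1, 2, 4, 5, 6, 7}; that leaves 3.
Cell (3,6): row 3 already has {1, 2, 3, 4, 5, 7} → 6.

z = 6, b = 3, p = 6, n = 3, x = 1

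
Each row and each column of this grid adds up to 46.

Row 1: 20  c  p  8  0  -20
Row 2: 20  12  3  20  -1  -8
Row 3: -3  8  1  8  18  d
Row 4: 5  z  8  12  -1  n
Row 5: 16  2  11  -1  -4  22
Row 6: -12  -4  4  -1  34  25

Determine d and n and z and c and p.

d = 14, n = 13, z = 9, c = 19, p = 19

Column 3: 3 + 1 + 8 + 11 + 4 = 27, so its missing entry is 46 − 27 = 19.
Row 1: 20 + 19 + 8 + 0 − 20 = 27, so its missing entry is 46 − 27 = 19.
Column 2: 19 + 12 + 8 + 2 − 4 = 37, so its missing entry is 46 − 37 = 9.
Row 3: -3 + 8 + 1 + 8 + 18 = 32, so its missing entry is 46 − 32 = 14.
Row 4: 5 + 9 + 8 + 12 − 1 = 33, so its missing entry is 46 − 33 = 13.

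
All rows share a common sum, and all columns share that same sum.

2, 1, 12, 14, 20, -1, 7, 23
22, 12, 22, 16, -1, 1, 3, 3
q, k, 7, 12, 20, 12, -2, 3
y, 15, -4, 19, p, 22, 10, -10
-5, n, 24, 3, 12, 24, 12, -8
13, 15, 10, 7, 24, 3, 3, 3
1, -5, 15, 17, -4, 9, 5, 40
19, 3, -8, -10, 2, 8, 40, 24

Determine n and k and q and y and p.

Rows 1 and 2 both sum to 78, so that's the common total.
Column 5 has 20 − 1 + 20 + 12 + 24 − 4 + 2 = 73; the blank must be 78 − 73 = 5.
Row 4 has 15 − 4 + 19 + 5 + 22 + 10 − 10 = 57; the blank must be 78 − 57 = 21.
Column 1 has 2 + 22 + 21 − 5 + 13 + 1 + 19 = 73; the blank must be 78 − 73 = 5.
Row 3 has 5 + 7 + 12 + 20 + 12 − 2 + 3 = 57; the blank must be 78 − 57 = 21.
Row 5 has -5 + 24 + 3 + 12 + 24 + 12 − 8 = 62; the blank must be 78 − 62 = 16.

n = 16, k = 21, q = 5, y = 21, p = 5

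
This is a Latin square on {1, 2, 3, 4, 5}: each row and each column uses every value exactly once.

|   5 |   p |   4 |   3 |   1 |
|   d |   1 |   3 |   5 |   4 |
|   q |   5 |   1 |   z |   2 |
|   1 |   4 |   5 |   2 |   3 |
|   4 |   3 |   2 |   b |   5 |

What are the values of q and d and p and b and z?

q = 3, d = 2, p = 2, b = 1, z = 4

For row 1, column 2: row 1 already has {1, 3, 4, 5}; that leaves 2.
For row 5, column 4: row 5 already has {2, 3, 4, 5}; that leaves 1.
At (row 3, col 4): column 4 already has {1, 2, 3, 5}, so the value is 4.
At (row 3, col 1): row 3 already has {1, 2, 4, 5}, so the value is 3.
Cell (2,1): row 2 already has {1, 3, 4, 5} → 2.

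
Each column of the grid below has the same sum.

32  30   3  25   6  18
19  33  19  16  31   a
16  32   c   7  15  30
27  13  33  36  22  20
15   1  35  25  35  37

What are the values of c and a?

Columns 1 and 2 both add up to 109, so every column sums to 109.
Column 3: 3 + 19 + 33 + 35 = 90, so the missing entry is 109 − 90 = 19.
Column 6: 18 + 30 + 20 + 37 = 105, so the missing entry is 109 − 105 = 4.

c = 19, a = 4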